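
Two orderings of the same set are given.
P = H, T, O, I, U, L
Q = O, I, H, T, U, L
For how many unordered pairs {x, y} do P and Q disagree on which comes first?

Assign each item its position (1..6) in the first ordering, then rewrite the second ordering as that position sequence:
positions: H→1, T→2, O→3, I→4, U→5, L→6
second ordering as positions: [3, 4, 1, 2, 5, 6]
Discordant pairs = inversions in this position sequence.
3: 1, 2 → 2
4: 1, 2 → 2
1: 0
2: 0
5: 0
6: 0
Total: 2 + 2 + 0 + 0 + 0 + 0 = 4

4 disagreeing pairs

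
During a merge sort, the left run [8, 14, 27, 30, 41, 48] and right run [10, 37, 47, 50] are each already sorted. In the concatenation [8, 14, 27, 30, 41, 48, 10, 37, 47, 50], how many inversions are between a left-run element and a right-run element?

8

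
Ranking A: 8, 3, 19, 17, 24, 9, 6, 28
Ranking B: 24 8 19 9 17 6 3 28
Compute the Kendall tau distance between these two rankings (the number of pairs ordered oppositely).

Assign each item its position (1..8) in the first ordering, then rewrite the second ordering as that position sequence:
positions: 8→1, 3→2, 19→3, 17→4, 24→5, 9→6, 6→7, 28→8
second ordering as positions: [5, 1, 3, 6, 4, 7, 2, 8]
Discordant pairs = inversions in this position sequence.
5: 1, 3, 4, 2 → 4
1: 0
3: 2 → 1
6: 4, 2 → 2
4: 2 → 1
7: 2 → 1
2: 0
8: 0
Total: 4 + 0 + 1 + 2 + 1 + 1 + 0 + 0 = 9

Discordant pairs: 9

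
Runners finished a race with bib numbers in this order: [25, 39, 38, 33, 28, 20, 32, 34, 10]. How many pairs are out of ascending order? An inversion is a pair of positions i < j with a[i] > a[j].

24

Count, for each position, how many later elements it exceeds:
25: 2
39: 7
38: 6
33: 4
28: 2
20: 1
32: 1
34: 1
10: 0
Sum: 2 + 7 + 6 + 4 + 2 + 1 + 1 + 1 + 0 = 24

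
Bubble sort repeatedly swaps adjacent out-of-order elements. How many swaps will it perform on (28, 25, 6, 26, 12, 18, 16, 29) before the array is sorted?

14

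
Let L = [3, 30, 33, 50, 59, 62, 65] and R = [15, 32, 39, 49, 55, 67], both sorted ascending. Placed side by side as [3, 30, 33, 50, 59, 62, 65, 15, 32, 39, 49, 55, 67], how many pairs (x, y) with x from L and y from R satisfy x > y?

There are 22 split inversions.

Count, for every r in R, how many entries of L exceed r:
r = 15: 30, 33, 50, 59, 62, 65 → 6
r = 32: 33, 50, 59, 62, 65 → 5
r = 39: 50, 59, 62, 65 → 4
r = 49: 50, 59, 62, 65 → 4
r = 55: 59, 62, 65 → 3
r = 67: none → 0
Cross-inversions: 6 + 5 + 4 + 4 + 3 + 0 = 22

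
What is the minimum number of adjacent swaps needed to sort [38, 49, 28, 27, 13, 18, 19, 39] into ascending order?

18 adjacent swaps

Minimum adjacent swaps = number of inversions (each swap of adjacent out-of-order elements removes one inversion and no swap can remove more).
Count inversions — for each element, later elements that are smaller:
38: 28, 27, 13, 18, 19 → 5
49: 28, 27, 13, 18, 19, 39 → 6
28: 27, 13, 18, 19 → 4
27: 13, 18, 19 → 3
13: none → 0
18: none → 0
19: none → 0
39: none → 0
Total inversions: 5 + 6 + 4 + 3 + 0 + 0 + 0 + 0 = 18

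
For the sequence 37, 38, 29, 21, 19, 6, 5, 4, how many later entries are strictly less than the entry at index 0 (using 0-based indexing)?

6

The element at index 0 is 37.
Elements after it: 38, 29, 21, 19, 6, 5, 4
Those smaller than 37: 29, 21, 19, 6, 5, 4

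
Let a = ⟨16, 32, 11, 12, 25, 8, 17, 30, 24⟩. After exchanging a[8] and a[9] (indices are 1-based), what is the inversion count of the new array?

15

Positions 8 and 9 hold 30 and 24; after swapping, the array is [16, 32, 11, 12, 25, 8, 17, 24, 30].
Element-by-element contributions:
16 → 11, 12, 8 → 3
32 → 11, 12, 25, 8, 17, 24, 30 → 7
11 → 8 → 1
12 → 8 → 1
25 → 8, 17, 24 → 3
8 → none → 0
17 → none → 0
24 → none → 0
30 → none → 0
Sum: 3 + 7 + 1 + 1 + 3 + 0 + 0 + 0 + 0 = 15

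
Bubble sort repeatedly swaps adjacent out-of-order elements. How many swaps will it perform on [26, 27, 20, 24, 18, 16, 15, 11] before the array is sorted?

The minimum number of adjacent swaps to sort an array equals its inversion count, since every such swap removes exactly one inversion.
Count inversions — for each element, later elements that are smaller:
26: 20, 24, 18, 16, 15, 11 → 6
27: 20, 24, 18, 16, 15, 11 → 6
20: 18, 16, 15, 11 → 4
24: 18, 16, 15, 11 → 4
18: 16, 15, 11 → 3
16: 15, 11 → 2
15: 11 → 1
11: none → 0
Total inversions: 6 + 6 + 4 + 4 + 3 + 2 + 1 + 0 = 26

26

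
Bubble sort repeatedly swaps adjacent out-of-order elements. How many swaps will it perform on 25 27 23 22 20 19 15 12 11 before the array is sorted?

35 swaps

Each adjacent swap fixes exactly one inversion, so the minimum swap count equals the number of inversions.
Count inversions — for each element, later elements that are smaller:
25: 23, 22, 20, 19, 15, 12, 11 → 7
27: 23, 22, 20, 19, 15, 12, 11 → 7
23: 22, 20, 19, 15, 12, 11 → 6
22: 20, 19, 15, 12, 11 → 5
20: 19, 15, 12, 11 → 4
19: 15, 12, 11 → 3
15: 12, 11 → 2
12: 11 → 1
11: none → 0
Total inversions: 7 + 7 + 6 + 5 + 4 + 3 + 2 + 1 + 0 = 35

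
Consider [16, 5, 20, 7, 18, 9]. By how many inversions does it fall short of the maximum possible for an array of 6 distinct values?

8

Maximum inversions for 6 distinct elements is C(6, 2) = 6·5/2 = 15.
Current inversions — for each element, count later smaller elements:
16: 3
5: 0
20: 3
7: 0
18: 1
9: 0
Current total: 3 + 0 + 3 + 0 + 1 + 0 = 7
Shortfall: 15 − 7 = 8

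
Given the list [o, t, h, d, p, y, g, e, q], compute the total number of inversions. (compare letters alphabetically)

For each element, count later entries that are smaller:
o: 4
t: 6
h: 3
d: 0
p: 2
y: 3
g: 1
e: 0
q: 0
Sum: 4 + 6 + 3 + 0 + 2 + 3 + 1 + 0 + 0 = 19

19 inversions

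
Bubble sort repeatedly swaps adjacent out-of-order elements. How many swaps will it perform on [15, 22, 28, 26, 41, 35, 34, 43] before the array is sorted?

Swaps: 4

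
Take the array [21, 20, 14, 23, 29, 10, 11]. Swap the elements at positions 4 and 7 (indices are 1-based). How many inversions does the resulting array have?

Positions 4 and 7 hold 23 and 11; after swapping, the array is [21, 20, 14, 11, 29, 10, 23].
Count, for each position, how many later elements it exceeds:
21 → 20, 14, 11, 10 → 4
20 → 14, 11, 10 → 3
14 → 11, 10 → 2
11 → 10 → 1
29 → 10, 23 → 2
10 → none → 0
23 → none → 0
Sum: 4 + 3 + 2 + 1 + 2 + 0 + 0 = 12

12 inversions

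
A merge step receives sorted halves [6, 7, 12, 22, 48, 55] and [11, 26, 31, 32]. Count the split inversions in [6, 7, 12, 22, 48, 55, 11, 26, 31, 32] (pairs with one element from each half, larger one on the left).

Take each right-half value and tally the left-half values above it:
r = 11: 12, 22, 48, 55 → 4
r = 26: 48, 55 → 2
r = 31: 48, 55 → 2
r = 32: 48, 55 → 2
Cross-inversions: 4 + 2 + 2 + 2 = 10

10 cross-inversions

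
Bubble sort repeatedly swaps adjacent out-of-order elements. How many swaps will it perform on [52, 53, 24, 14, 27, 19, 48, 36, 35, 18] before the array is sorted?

Adjacent swaps: 28

Minimum adjacent swaps = number of inversions (each swap of adjacent out-of-order elements removes one inversion and no swap can remove more).
Count inversions — for each element, later elements that are smaller:
52: 24, 14, 27, 19, 48, 36, 35, 18 → 8
53: 24, 14, 27, 19, 48, 36, 35, 18 → 8
24: 14, 19, 18 → 3
14: none → 0
27: 19, 18 → 2
19: 18 → 1
48: 36, 35, 18 → 3
36: 35, 18 → 2
35: 18 → 1
18: none → 0
Total inversions: 8 + 8 + 3 + 0 + 2 + 1 + 3 + 2 + 1 + 0 = 28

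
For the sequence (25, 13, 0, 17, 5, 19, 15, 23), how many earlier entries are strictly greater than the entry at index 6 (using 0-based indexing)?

3 such elements

The element at index 6 is 15.
Elements before it: 25, 13, 0, 17, 5, 19
Those larger than 15: 25, 17, 19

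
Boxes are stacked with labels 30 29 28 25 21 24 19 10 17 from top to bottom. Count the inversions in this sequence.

34

For each element, count later entries that are smaller:
30 → 29, 28, 25, 21, 24, 19, 10, 17 → 8
29 → 28, 25, 21, 24, 19, 10, 17 → 7
28 → 25, 21, 24, 19, 10, 17 → 6
25 → 21, 24, 19, 10, 17 → 5
21 → 19, 10, 17 → 3
24 → 19, 10, 17 → 3
19 → 10, 17 → 2
10 → none → 0
17 → none → 0
Sum: 8 + 7 + 6 + 5 + 3 + 3 + 2 + 0 + 0 = 34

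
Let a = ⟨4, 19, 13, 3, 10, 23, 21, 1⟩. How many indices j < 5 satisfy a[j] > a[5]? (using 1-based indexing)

The element at index 5 is 10.
Elements before it: 4, 19, 13, 3
Those larger than 10: 19, 13

2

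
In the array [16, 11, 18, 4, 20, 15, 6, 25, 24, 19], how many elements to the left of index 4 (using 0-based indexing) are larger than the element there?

The element at index 4 is 20.
Elements before it: 16, 11, 18, 4
None of them are larger than 20.

0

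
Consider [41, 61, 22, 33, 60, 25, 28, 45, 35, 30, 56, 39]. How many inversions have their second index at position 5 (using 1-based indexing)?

1

The element at index 5 is 60.
Elements before it: 41, 61, 22, 33
Those larger than 60: 61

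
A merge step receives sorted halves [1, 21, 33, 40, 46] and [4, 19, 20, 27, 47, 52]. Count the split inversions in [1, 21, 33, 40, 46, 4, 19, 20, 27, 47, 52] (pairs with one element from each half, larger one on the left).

There are 15 split inversions.

Take each right-half value and tally the left-half values above it:
r = 4: 21, 33, 40, 46 → 4
r = 19: 21, 33, 40, 46 → 4
r = 20: 21, 33, 40, 46 → 4
r = 27: 33, 40, 46 → 3
r = 47: none → 0
r = 52: none → 0
Cross-inversions: 4 + 4 + 4 + 3 + 0 + 0 = 15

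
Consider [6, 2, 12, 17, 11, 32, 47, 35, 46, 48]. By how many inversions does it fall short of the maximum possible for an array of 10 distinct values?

Maximum inversions for 10 distinct elements is C(10, 2) = 10·9/2 = 45.
Current inversions — for each element, count later smaller elements:
6: 1
2: 0
12: 1
17: 1
11: 0
32: 0
47: 2
35: 0
46: 0
48: 0
Current total: 1 + 0 + 1 + 1 + 0 + 0 + 2 + 0 + 0 + 0 = 5
Shortfall: 45 − 5 = 40

40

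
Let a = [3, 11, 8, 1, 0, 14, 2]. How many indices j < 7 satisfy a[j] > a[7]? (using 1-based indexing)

The element at index 7 is 2.
Elements before it: 3, 11, 8, 1, 0, 14
Those larger than 2: 3, 11, 8, 14

4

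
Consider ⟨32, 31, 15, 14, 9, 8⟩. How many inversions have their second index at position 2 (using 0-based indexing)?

The element at index 2 is 15.
Elements before it: 32, 31
Those larger than 15: 32, 31

2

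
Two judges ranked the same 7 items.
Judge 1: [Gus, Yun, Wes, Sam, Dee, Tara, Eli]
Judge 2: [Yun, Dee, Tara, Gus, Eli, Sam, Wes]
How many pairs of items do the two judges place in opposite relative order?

There are 10 discordant pairs.

Assign each item its position (1..7) in the first ordering, then rewrite the second ordering as that position sequence:
positions: Gus→1, Yun→2, Wes→3, Sam→4, Dee→5, Tara→6, Eli→7
second ordering as positions: [2, 5, 6, 1, 7, 4, 3]
Discordant pairs = inversions in this position sequence.
2: 1 → 1
5: 1, 4, 3 → 3
6: 1, 4, 3 → 3
1: 0
7: 4, 3 → 2
4: 3 → 1
3: 0
Total: 1 + 3 + 3 + 0 + 2 + 1 + 0 = 10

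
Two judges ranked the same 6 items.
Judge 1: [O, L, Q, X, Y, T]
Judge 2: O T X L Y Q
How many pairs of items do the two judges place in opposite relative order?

Discordant pairs: 7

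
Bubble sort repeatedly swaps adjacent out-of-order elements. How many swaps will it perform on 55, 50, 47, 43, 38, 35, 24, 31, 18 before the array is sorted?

35 swaps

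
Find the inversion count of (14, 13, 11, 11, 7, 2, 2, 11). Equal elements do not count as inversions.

21 inversions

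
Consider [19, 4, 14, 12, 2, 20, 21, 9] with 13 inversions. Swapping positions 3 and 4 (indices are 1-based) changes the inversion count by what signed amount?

-1

Positions 3 and 4 hold 14 and 12; after swapping, the array is [19, 4, 12, 14, 2, 20, 21, 9].
Sweep left to right; for each value list the smaller values that follow it:
19: 5
4: 1
12: 2
14: 2
2: 0
20: 1
21: 1
9: 0
Sum: 5 + 1 + 2 + 2 + 0 + 1 + 1 + 0 = 12
Change: 12 − 13 = -1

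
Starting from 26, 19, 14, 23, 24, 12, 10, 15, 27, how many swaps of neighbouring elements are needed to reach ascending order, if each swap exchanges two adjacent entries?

20 swaps

The minimum number of adjacent swaps to sort an array equals its inversion count, since every such swap removes exactly one inversion.
Count inversions — for each element, later elements that are smaller:
26: 19, 14, 23, 24, 12, 10, 15 → 7
19: 14, 12, 10, 15 → 4
14: 12, 10 → 2
23: 12, 10, 15 → 3
24: 12, 10, 15 → 3
12: 10 → 1
10: none → 0
15: none → 0
27: none → 0
Total inversions: 7 + 4 + 2 + 3 + 3 + 1 + 0 + 0 + 0 = 20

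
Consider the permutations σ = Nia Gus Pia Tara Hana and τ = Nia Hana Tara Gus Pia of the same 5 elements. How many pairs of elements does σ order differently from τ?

Assign each item its position (1..5) in the first ordering, then rewrite the second ordering as that position sequence:
positions: Nia→1, Gus→2, Pia→3, Tara→4, Hana→5
second ordering as positions: [1, 5, 4, 2, 3]
Discordant pairs = inversions in this position sequence.
1: 0
5: 4, 2, 3 → 3
4: 2, 3 → 2
2: 0
3: 0
Total: 0 + 3 + 2 + 0 + 0 = 5

5 discordant pairs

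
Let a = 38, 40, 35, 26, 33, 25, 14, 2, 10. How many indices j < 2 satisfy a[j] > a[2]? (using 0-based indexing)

The element at index 2 is 35.
Elements before it: 38, 40
Those larger than 35: 38, 40

2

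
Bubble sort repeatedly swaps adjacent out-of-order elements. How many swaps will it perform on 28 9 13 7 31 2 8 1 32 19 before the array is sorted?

Minimum adjacent swaps = number of inversions (each swap of adjacent out-of-order elements removes one inversion and no swap can remove more).
Count inversions — for each element, later elements that are smaller:
28: 9, 13, 7, 2, 8, 1, 19 → 7
9: 7, 2, 8, 1 → 4
13: 7, 2, 8, 1 → 4
7: 2, 1 → 2
31: 2, 8, 1, 19 → 4
2: 1 → 1
8: 1 → 1
1: none → 0
32: 19 → 1
19: none → 0
Total inversions: 7 + 4 + 4 + 2 + 4 + 1 + 1 + 0 + 1 + 0 = 24

There are 24 adjacent swaps.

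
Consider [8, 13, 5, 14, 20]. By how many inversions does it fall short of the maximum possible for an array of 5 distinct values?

8

Maximum inversions for 5 distinct elements is C(5, 2) = 5·4/2 = 10.
Current inversions — for each element, count later smaller elements:
8: 1
13: 1
5: 0
14: 0
20: 0
Current total: 1 + 1 + 0 + 0 + 0 = 2
Shortfall: 10 − 2 = 8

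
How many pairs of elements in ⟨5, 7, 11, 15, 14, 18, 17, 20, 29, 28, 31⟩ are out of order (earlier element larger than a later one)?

For each element, count later entries that are smaller:
5: 0
7: 0
11: 0
15: 1
14: 0
18: 1
17: 0
20: 0
29: 1
28: 0
31: 0
Sum: 0 + 0 + 0 + 1 + 0 + 1 + 0 + 0 + 1 + 0 + 0 = 3

3 inversions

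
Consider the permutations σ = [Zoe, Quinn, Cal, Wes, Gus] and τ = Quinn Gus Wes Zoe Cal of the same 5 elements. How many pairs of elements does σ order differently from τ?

6 discordant pairs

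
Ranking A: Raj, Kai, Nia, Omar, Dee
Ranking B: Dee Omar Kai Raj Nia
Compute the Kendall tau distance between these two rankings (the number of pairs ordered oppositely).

8 discordant pairs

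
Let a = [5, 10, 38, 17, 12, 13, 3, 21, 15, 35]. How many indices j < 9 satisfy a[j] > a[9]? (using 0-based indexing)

The element at index 9 is 35.
Elements before it: 5, 10, 38, 17, 12, 13, 3, 21, 15
Those larger than 35: 38

1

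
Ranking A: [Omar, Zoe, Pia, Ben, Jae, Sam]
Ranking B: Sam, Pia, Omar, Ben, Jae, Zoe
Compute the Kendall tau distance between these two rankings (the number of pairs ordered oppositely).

Assign each item its position (1..6) in the first ordering, then rewrite the second ordering as that position sequence:
positions: Omar→1, Zoe→2, Pia→3, Ben→4, Jae→5, Sam→6
second ordering as positions: [6, 3, 1, 4, 5, 2]
Discordant pairs = inversions in this position sequence.
6: 3, 1, 4, 5, 2 → 5
3: 1, 2 → 2
1: 0
4: 2 → 1
5: 2 → 1
2: 0
Total: 5 + 2 + 0 + 1 + 1 + 0 = 9

9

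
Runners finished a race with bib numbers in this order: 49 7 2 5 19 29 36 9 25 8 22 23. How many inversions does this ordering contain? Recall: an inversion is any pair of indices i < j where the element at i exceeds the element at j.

29

For each element, count later entries that are smaller:
49: 11
7: 2
2: 0
5: 0
19: 2
29: 5
36: 5
9: 1
25: 3
8: 0
22: 0
23: 0
Sum: 11 + 2 + 0 + 0 + 2 + 5 + 5 + 1 + 3 + 0 + 0 + 0 = 29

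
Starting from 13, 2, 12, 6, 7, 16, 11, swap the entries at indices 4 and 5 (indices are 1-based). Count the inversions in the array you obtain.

Positions 4 and 5 hold 6 and 7; after swapping, the array is [13, 2, 12, 7, 6, 16, 11].
Count, for each position, how many later elements it exceeds:
13: 5
2: 0
12: 3
7: 1
6: 0
16: 1
11: 0
Sum: 5 + 0 + 3 + 1 + 0 + 1 + 0 = 10

10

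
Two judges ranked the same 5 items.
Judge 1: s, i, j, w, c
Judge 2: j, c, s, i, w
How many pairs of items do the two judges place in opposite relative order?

Discordant pairs: 5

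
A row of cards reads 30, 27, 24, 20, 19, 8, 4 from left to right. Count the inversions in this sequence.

21 inversions

For each element, count later entries that are smaller:
30 → 27, 24, 20, 19, 8, 4 → 6
27 → 24, 20, 19, 8, 4 → 5
24 → 20, 19, 8, 4 → 4
20 → 19, 8, 4 → 3
19 → 8, 4 → 2
8 → 4 → 1
4 → none → 0
Sum: 6 + 5 + 4 + 3 + 2 + 1 + 0 = 21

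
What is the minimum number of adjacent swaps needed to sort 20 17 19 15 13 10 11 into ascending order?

Each adjacent swap fixes exactly one inversion, so the minimum swap count equals the number of inversions.
Count inversions — for each element, later elements that are smaller:
20: 17, 19, 15, 13, 10, 11 → 6
17: 15, 13, 10, 11 → 4
19: 15, 13, 10, 11 → 4
15: 13, 10, 11 → 3
13: 10, 11 → 2
10: none → 0
11: none → 0
Total inversions: 6 + 4 + 4 + 3 + 2 + 0 + 0 = 19

There are 19 swaps.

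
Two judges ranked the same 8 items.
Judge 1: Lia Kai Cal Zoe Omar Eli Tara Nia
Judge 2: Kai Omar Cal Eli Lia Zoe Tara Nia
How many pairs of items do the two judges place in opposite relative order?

There are 7 discordant pairs.

Assign each item its position (1..8) in the first ordering, then rewrite the second ordering as that position sequence:
positions: Lia→1, Kai→2, Cal→3, Zoe→4, Omar→5, Eli→6, Tara→7, Nia→8
second ordering as positions: [2, 5, 3, 6, 1, 4, 7, 8]
Discordant pairs = inversions in this position sequence.
2: 1 → 1
5: 3, 1, 4 → 3
3: 1 → 1
6: 1, 4 → 2
1: 0
4: 0
7: 0
8: 0
Total: 1 + 3 + 1 + 2 + 0 + 0 + 0 + 0 = 7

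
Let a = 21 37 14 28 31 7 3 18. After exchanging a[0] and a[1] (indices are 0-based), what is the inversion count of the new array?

20

Positions 0 and 1 hold 21 and 37; after swapping, the array is [37, 21, 14, 28, 31, 7, 3, 18].
Sweep left to right; for each value list the smaller values that follow it:
37: 7
21: 4
14: 2
28: 3
31: 3
7: 1
3: 0
18: 0
Sum: 7 + 4 + 2 + 3 + 3 + 1 + 0 + 0 = 20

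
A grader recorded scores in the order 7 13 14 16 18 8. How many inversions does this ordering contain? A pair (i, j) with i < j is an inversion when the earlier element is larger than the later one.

There are 4 out-of-order pairs.

Out-of-order index pairs (1-indexed):
(2,6): 13 > 8
(3,6): 14 > 8
(4,6): 16 > 8
(5,6): 18 > 8
That's 4 pairs.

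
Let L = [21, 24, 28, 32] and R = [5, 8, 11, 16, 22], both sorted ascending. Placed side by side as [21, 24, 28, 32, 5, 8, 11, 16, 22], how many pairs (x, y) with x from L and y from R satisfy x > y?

19 cross-inversions

Take each right-half value and tally the left-half values above it:
r = 5: 21, 24, 28, 32 → 4
r = 8: 21, 24, 28, 32 → 4
r = 11: 21, 24, 28, 32 → 4
r = 16: 21, 24, 28, 32 → 4
r = 22: 24, 28, 32 → 3
Cross-inversions: 4 + 4 + 4 + 4 + 3 = 19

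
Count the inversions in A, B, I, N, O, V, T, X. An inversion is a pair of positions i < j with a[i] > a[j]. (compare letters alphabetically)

There is 1 inversion.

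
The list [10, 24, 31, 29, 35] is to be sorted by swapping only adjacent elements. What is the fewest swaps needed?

1

Each adjacent swap fixes exactly one inversion, so the minimum swap count equals the number of inversions.
Count inversions — for each element, later elements that are smaller:
10: none → 0
24: none → 0
31: 29 → 1
29: none → 0
35: none → 0
Total inversions: 0 + 0 + 1 + 0 + 0 = 1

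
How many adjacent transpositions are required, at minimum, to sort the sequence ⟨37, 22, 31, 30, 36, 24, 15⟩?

Minimum adjacent swaps = number of inversions (each swap of adjacent out-of-order elements removes one inversion and no swap can remove more).
Count inversions — for each element, later elements that are smaller:
37: 22, 31, 30, 36, 24, 15 → 6
22: 15 → 1
31: 30, 24, 15 → 3
30: 24, 15 → 2
36: 24, 15 → 2
24: 15 → 1
15: none → 0
Total inversions: 6 + 1 + 3 + 2 + 2 + 1 + 0 = 15

15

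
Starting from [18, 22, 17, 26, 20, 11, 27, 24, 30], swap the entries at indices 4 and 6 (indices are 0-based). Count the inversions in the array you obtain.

12 inversions

Positions 4 and 6 hold 20 and 27; after swapping, the array is [18, 22, 17, 26, 27, 11, 20, 24, 30].
Count, for each position, how many later elements it exceeds:
18 → 17, 11 → 2
22 → 17, 11, 20 → 3
17 → 11 → 1
26 → 11, 20, 24 → 3
27 → 11, 20, 24 → 3
11 → none → 0
20 → none → 0
24 → none → 0
30 → none → 0
Sum: 2 + 3 + 1 + 3 + 3 + 0 + 0 + 0 + 0 = 12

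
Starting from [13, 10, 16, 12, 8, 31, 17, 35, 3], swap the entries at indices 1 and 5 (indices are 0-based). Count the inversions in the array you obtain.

Positions 1 and 5 hold 10 and 31; after swapping, the array is [13, 31, 16, 12, 8, 10, 17, 35, 3].
For each element, count later entries that are smaller:
13 → 12, 8, 10, 3 → 4
31 → 16, 12, 8, 10, 17, 3 → 6
16 → 12, 8, 10, 3 → 4
12 → 8, 10, 3 → 3
8 → 3 → 1
10 → 3 → 1
17 → 3 → 1
35 → 3 → 1
3 → none → 0
Sum: 4 + 6 + 4 + 3 + 1 + 1 + 1 + 1 + 0 = 21

There are 21 inversions.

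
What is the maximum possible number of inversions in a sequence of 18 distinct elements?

A reversed (strictly descending) arrangement makes every pair an inversion, giving C(18, 2) inversions.
C(18, 2) = 18·17/2 = 153

153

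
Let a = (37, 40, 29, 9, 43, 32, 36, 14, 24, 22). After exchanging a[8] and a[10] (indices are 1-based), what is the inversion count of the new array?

31 inversions

Positions 8 and 10 hold 14 and 22; after swapping, the array is [37, 40, 29, 9, 43, 32, 36, 22, 24, 14].
Count, for each position, how many later elements it exceeds:
37 → 29, 9, 32, 36, 22, 24, 14 → 7
40 → 29, 9, 32, 36, 22, 24, 14 → 7
29 → 9, 22, 24, 14 → 4
9 → none → 0
43 → 32, 36, 22, 24, 14 → 5
32 → 22, 24, 14 → 3
36 → 22, 24, 14 → 3
22 → 14 → 1
24 → 14 → 1
14 → none → 0
Sum: 7 + 7 + 4 + 0 + 5 + 3 + 3 + 1 + 1 + 0 = 31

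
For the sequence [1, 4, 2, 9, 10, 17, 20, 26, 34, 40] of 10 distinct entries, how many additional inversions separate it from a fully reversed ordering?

44 inversions short

Maximum inversions for 10 distinct elements is C(10, 2) = 10·9/2 = 45.
Current inversions — for each element, count later smaller elements:
1: 0
4: 1
2: 0
9: 0
10: 0
17: 0
20: 0
26: 0
34: 0
40: 0
Current total: 0 + 1 + 0 + 0 + 0 + 0 + 0 + 0 + 0 + 0 = 1
Shortfall: 45 − 1 = 44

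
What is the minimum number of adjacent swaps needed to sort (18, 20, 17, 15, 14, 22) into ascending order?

9

Each adjacent swap fixes exactly one inversion, so the minimum swap count equals the number of inversions.
Count inversions — for each element, later elements that are smaller:
18: 17, 15, 14 → 3
20: 17, 15, 14 → 3
17: 15, 14 → 2
15: 14 → 1
14: none → 0
22: none → 0
Total inversions: 3 + 3 + 2 + 1 + 0 + 0 = 9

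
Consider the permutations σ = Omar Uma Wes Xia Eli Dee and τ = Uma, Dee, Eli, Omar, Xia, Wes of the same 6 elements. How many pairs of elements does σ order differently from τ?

Assign each item its position (1..6) in the first ordering, then rewrite the second ordering as that position sequence:
positions: Omar→1, Uma→2, Wes→3, Xia→4, Eli→5, Dee→6
second ordering as positions: [2, 6, 5, 1, 4, 3]
Discordant pairs = inversions in this position sequence.
2: 1 → 1
6: 5, 1, 4, 3 → 4
5: 1, 4, 3 → 3
1: 0
4: 3 → 1
3: 0
Total: 1 + 4 + 3 + 0 + 1 + 0 = 9

There are 9 discordant pairs.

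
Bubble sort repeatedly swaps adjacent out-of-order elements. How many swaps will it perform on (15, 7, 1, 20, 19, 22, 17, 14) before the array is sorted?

12 adjacent swaps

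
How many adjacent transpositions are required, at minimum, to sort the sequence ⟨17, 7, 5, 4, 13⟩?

Minimum adjacent swaps = number of inversions (each swap of adjacent out-of-order elements removes one inversion and no swap can remove more).
Count inversions — for each element, later elements that are smaller:
17: 7, 5, 4, 13 → 4
7: 5, 4 → 2
5: 4 → 1
4: none → 0
13: none → 0
Total inversions: 4 + 2 + 1 + 0 + 0 = 7

Swaps: 7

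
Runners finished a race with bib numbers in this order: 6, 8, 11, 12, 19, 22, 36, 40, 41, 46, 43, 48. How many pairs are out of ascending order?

Element-by-element contributions:
6 → none → 0
8 → none → 0
11 → none → 0
12 → none → 0
19 → none → 0
22 → none → 0
36 → none → 0
40 → none → 0
41 → none → 0
46 → 43 → 1
43 → none → 0
48 → none → 0
Sum: 0 + 0 + 0 + 0 + 0 + 0 + 0 + 0 + 0 + 1 + 0 + 0 = 1

1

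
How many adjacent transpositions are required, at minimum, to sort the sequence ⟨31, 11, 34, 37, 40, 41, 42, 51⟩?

1

Each adjacent swap fixes exactly one inversion, so the minimum swap count equals the number of inversions.
Count inversions — for each element, later elements that are smaller:
31: 11 → 1
11: none → 0
34: none → 0
37: none → 0
40: none → 0
41: none → 0
42: none → 0
51: none → 0
Total inversions: 1 + 0 + 0 + 0 + 0 + 0 + 0 + 0 = 1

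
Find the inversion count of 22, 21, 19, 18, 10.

Inversion pairs (indices are 1-based):
(1,2): 22 > 21
(1,3): 22 > 19
(1,4): 22 > 18
(1,5): 22 > 10
(2,3): 21 > 19
(2,4): 21 > 18
(2,5): 21 > 10
(3,4): 19 > 18
(3,5): 19 > 10
(4,5): 18 > 10
That's 10 pairs.

Inversions: 10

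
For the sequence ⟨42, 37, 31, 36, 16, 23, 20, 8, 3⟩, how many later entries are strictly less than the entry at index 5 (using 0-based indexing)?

The element at index 5 is 23.
Elements after it: 20, 8, 3
Those smaller than 23: 20, 8, 3

3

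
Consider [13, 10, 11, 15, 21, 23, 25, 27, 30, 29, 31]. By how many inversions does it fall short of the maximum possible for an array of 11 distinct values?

52

Maximum inversions for 11 distinct elements is C(11, 2) = 11·10/2 = 55.
Current inversions — for each element, count later smaller elements:
13: 2
10: 0
11: 0
15: 0
21: 0
23: 0
25: 0
27: 0
30: 1
29: 0
31: 0
Current total: 2 + 0 + 0 + 0 + 0 + 0 + 0 + 0 + 1 + 0 + 0 = 3
Shortfall: 55 − 3 = 52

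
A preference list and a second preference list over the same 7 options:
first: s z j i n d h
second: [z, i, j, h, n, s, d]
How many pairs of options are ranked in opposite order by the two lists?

Assign each item its position (1..7) in the first ordering, then rewrite the second ordering as that position sequence:
positions: s→1, z→2, j→3, i→4, n→5, d→6, h→7
second ordering as positions: [2, 4, 3, 7, 5, 1, 6]
Discordant pairs = inversions in this position sequence.
2: 1 → 1
4: 3, 1 → 2
3: 1 → 1
7: 5, 1, 6 → 3
5: 1 → 1
1: 0
6: 0
Total: 1 + 2 + 1 + 3 + 1 + 0 + 0 = 8

There are 8 pairs.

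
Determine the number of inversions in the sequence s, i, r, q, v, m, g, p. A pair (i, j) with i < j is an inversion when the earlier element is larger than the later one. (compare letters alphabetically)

Element-by-element contributions:
s: 6
i: 1
r: 4
q: 3
v: 3
m: 1
g: 0
p: 0
Sum: 6 + 1 + 4 + 3 + 3 + 1 + 0 + 0 = 18

18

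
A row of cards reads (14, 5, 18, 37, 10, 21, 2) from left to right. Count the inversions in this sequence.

11 inversions

Count, for each position, how many later elements it exceeds:
14: 3
5: 1
18: 2
37: 3
10: 1
21: 1
2: 0
Sum: 3 + 1 + 2 + 3 + 1 + 1 + 0 = 11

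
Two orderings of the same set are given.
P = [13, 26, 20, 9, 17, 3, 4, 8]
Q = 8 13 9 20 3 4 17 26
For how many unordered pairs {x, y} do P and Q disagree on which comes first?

Disagreeing pairs: 15

Assign each item its position (1..8) in the first ordering, then rewrite the second ordering as that position sequence:
positions: 13→1, 26→2, 20→3, 9→4, 17→5, 3→6, 4→7, 8→8
second ordering as positions: [8, 1, 4, 3, 6, 7, 5, 2]
Discordant pairs = inversions in this position sequence.
8: 1, 4, 3, 6, 7, 5, 2 → 7
1: 0
4: 3, 2 → 2
3: 2 → 1
6: 5, 2 → 2
7: 5, 2 → 2
5: 2 → 1
2: 0
Total: 7 + 0 + 2 + 1 + 2 + 2 + 1 + 0 = 15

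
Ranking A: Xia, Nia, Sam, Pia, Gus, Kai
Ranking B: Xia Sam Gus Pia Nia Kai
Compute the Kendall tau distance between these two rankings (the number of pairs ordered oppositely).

4

Assign each item its position (1..6) in the first ordering, then rewrite the second ordering as that position sequence:
positions: Xia→1, Nia→2, Sam→3, Pia→4, Gus→5, Kai→6
second ordering as positions: [1, 3, 5, 4, 2, 6]
Discordant pairs = inversions in this position sequence.
1: 0
3: 2 → 1
5: 4, 2 → 2
4: 2 → 1
2: 0
6: 0
Total: 0 + 1 + 2 + 1 + 0 + 0 = 4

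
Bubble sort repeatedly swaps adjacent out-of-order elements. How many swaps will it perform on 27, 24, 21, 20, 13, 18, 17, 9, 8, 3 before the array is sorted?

Minimum adjacent swaps = number of inversions (each swap of adjacent out-of-order elements removes one inversion and no swap can remove more).
Count inversions — for each element, later elements that are smaller:
27: 24, 21, 20, 13, 18, 17, 9, 8, 3 → 9
24: 21, 20, 13, 18, 17, 9, 8, 3 → 8
21: 20, 13, 18, 17, 9, 8, 3 → 7
20: 13, 18, 17, 9, 8, 3 → 6
13: 9, 8, 3 → 3
18: 17, 9, 8, 3 → 4
17: 9, 8, 3 → 3
9: 8, 3 → 2
8: 3 → 1
3: none → 0
Total inversions: 9 + 8 + 7 + 6 + 3 + 4 + 3 + 2 + 1 + 0 = 43

43 adjacent swaps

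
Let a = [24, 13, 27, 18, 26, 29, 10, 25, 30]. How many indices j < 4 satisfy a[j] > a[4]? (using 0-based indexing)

1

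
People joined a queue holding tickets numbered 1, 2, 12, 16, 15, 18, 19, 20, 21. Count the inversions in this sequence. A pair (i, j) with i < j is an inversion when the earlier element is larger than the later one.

Element-by-element contributions:
1: 0
2: 0
12: 0
16: 1
15: 0
18: 0
19: 0
20: 0
21: 0
Sum: 0 + 0 + 0 + 1 + 0 + 0 + 0 + 0 + 0 = 1

1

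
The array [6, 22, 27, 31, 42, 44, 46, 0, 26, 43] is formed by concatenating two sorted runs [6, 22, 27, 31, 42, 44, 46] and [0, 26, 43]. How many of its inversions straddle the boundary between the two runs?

Take each right-half value and tally the left-half values above it:
r = 0: 6, 22, 27, 31, 42, 44, 46 → 7
r = 26: 27, 31, 42, 44, 46 → 5
r = 43: 44, 46 → 2
Cross-inversions: 7 + 5 + 2 = 14

14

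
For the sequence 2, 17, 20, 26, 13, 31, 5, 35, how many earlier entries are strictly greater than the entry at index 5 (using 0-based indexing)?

0

The element at index 5 is 31.
Elements before it: 2, 17, 20, 26, 13
None of them are larger than 31.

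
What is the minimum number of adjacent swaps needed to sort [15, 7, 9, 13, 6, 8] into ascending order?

Adjacent swaps: 10

Minimum adjacent swaps = number of inversions (each swap of adjacent out-of-order elements removes one inversion and no swap can remove more).
Count inversions — for each element, later elements that are smaller:
15: 7, 9, 13, 6, 8 → 5
7: 6 → 1
9: 6, 8 → 2
13: 6, 8 → 2
6: none → 0
8: none → 0
Total inversions: 5 + 1 + 2 + 2 + 0 + 0 = 10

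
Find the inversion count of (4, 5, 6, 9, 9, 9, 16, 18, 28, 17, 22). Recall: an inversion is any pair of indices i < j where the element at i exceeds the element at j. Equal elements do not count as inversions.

3 inversions

For each element, count later entries that are smaller:
4: 0
5: 0
6: 0
9: 0
9: 0
9: 0
16: 0
18: 1
28: 2
17: 0
22: 0
Sum: 0 + 0 + 0 + 0 + 0 + 0 + 0 + 1 + 2 + 0 + 0 = 3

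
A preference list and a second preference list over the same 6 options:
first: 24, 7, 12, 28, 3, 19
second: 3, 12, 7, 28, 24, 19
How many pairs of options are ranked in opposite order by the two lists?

There are 8 pairs.

Assign each item its position (1..6) in the first ordering, then rewrite the second ordering as that position sequence:
positions: 24→1, 7→2, 12→3, 28→4, 3→5, 19→6
second ordering as positions: [5, 3, 2, 4, 1, 6]
Discordant pairs = inversions in this position sequence.
5: 3, 2, 4, 1 → 4
3: 2, 1 → 2
2: 1 → 1
4: 1 → 1
1: 0
6: 0
Total: 4 + 2 + 1 + 1 + 0 + 0 = 8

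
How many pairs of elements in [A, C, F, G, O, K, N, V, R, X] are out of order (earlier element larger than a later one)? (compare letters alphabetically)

There are 3 out-of-order pairs.

For each element, count later entries that are smaller:
A → none → 0
C → none → 0
F → none → 0
G → none → 0
O → K, N → 2
K → none → 0
N → none → 0
V → R → 1
R → none → 0
X → none → 0
Sum: 0 + 0 + 0 + 0 + 2 + 0 + 0 + 1 + 0 + 0 = 3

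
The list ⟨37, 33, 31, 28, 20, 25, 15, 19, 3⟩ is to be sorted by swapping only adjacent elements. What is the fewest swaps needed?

34

Each adjacent swap fixes exactly one inversion, so the minimum swap count equals the number of inversions.
Count inversions — for each element, later elements that are smaller:
37: 33, 31, 28, 20, 25, 15, 19, 3 → 8
33: 31, 28, 20, 25, 15, 19, 3 → 7
31: 28, 20, 25, 15, 19, 3 → 6
28: 20, 25, 15, 19, 3 → 5
20: 15, 19, 3 → 3
25: 15, 19, 3 → 3
15: 3 → 1
19: 3 → 1
3: none → 0
Total inversions: 8 + 7 + 6 + 5 + 3 + 3 + 1 + 1 + 0 = 34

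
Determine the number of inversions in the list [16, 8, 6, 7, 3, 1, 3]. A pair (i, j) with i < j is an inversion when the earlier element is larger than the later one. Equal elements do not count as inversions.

There are 18 out-of-order pairs.

Sweep left to right; for each value list the smaller values that follow it:
16 → 8, 6, 7, 3, 1, 3 → 6
8 → 6, 7, 3, 1, 3 → 5
6 → 3, 1, 3 → 3
7 → 3, 1, 3 → 3
3 → 1 → 1
1 → none → 0
3 → none → 0
Sum: 6 + 5 + 3 + 3 + 1 + 0 + 0 = 18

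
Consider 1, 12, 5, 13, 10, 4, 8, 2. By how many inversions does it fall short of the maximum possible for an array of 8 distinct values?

Maximum inversions for 8 distinct elements is C(8, 2) = 8·7/2 = 28.
Current inversions — for each element, count later smaller elements:
1: 0
12: 5
5: 2
13: 4
10: 3
4: 1
8: 1
2: 0
Current total: 0 + 5 + 2 + 4 + 3 + 1 + 1 + 0 = 16
Shortfall: 28 − 16 = 12

12 inversions short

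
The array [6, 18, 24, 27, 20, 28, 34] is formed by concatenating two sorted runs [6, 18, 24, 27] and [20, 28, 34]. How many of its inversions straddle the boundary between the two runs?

Count, for every r in R, how many entries of L exceed r:
r = 20: 24, 27 → 2
r = 28: none → 0
r = 34: none → 0
Cross-inversions: 2 + 0 + 0 = 2

Split inversions: 2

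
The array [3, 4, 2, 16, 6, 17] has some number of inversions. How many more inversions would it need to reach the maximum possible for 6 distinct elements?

Maximum inversions for 6 distinct elements is C(6, 2) = 6·5/2 = 15.
Current inversions — for each element, count later smaller elements:
3: 1
4: 1
2: 0
16: 1
6: 0
17: 0
Current total: 1 + 1 + 0 + 1 + 0 + 0 = 3
Shortfall: 15 − 3 = 12

12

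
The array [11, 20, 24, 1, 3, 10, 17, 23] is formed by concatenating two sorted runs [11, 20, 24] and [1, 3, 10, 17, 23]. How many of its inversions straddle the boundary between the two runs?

12 cross-inversions

Take each right-half value and tally the left-half values above it:
r = 1: 11, 20, 24 → 3
r = 3: 11, 20, 24 → 3
r = 10: 11, 20, 24 → 3
r = 17: 20, 24 → 2
r = 23: 24 → 1
Cross-inversions: 3 + 3 + 3 + 2 + 1 = 12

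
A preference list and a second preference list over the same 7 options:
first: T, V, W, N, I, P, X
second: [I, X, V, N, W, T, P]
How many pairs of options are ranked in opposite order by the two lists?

Assign each item its position (1..7) in the first ordering, then rewrite the second ordering as that position sequence:
positions: T→1, V→2, W→3, N→4, I→5, P→6, X→7
second ordering as positions: [5, 7, 2, 4, 3, 1, 6]
Discordant pairs = inversions in this position sequence.
5: 2, 4, 3, 1 → 4
7: 2, 4, 3, 1, 6 → 5
2: 1 → 1
4: 3, 1 → 2
3: 1 → 1
1: 0
6: 0
Total: 4 + 5 + 1 + 2 + 1 + 0 + 0 = 13

Pairs: 13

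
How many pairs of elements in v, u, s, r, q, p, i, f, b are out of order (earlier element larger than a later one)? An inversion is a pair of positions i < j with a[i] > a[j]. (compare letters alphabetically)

36

Sweep left to right; for each value list the smaller values that follow it:
v → u, s, r, q, p, i, f, b → 8
u → s, r, q, p, i, f, b → 7
s → r, q, p, i, f, b → 6
r → q, p, i, f, b → 5
q → p, i, f, b → 4
p → i, f, b → 3
i → f, b → 2
f → b → 1
b → none → 0
Sum: 8 + 7 + 6 + 5 + 4 + 3 + 2 + 1 + 0 = 36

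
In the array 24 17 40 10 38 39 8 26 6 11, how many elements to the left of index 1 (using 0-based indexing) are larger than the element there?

The element at index 1 is 17.
Elements before it: 24
Those larger than 17: 24

1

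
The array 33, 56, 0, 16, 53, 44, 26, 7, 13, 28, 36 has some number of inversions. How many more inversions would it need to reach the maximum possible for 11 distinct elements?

25

Maximum inversions for 11 distinct elements is C(11, 2) = 11·10/2 = 55.
Current inversions — for each element, count later smaller elements:
33: 6
56: 9
0: 0
16: 2
53: 6
44: 5
26: 2
7: 0
13: 0
28: 0
36: 0
Current total: 6 + 9 + 0 + 2 + 6 + 5 + 2 + 0 + 0 + 0 + 0 = 30
Shortfall: 55 − 30 = 25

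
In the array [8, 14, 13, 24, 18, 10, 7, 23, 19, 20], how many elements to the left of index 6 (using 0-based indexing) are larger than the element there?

6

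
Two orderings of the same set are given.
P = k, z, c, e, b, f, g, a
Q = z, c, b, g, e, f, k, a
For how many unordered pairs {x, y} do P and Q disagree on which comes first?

Assign each item its position (1..8) in the first ordering, then rewrite the second ordering as that position sequence:
positions: k→1, z→2, c→3, e→4, b→5, f→6, g→7, a→8
second ordering as positions: [2, 3, 5, 7, 4, 6, 1, 8]
Discordant pairs = inversions in this position sequence.
2: 1 → 1
3: 1 → 1
5: 4, 1 → 2
7: 4, 6, 1 → 3
4: 1 → 1
6: 1 → 1
1: 0
8: 0
Total: 1 + 1 + 2 + 3 + 1 + 1 + 0 + 0 = 9

9 disagreeing pairs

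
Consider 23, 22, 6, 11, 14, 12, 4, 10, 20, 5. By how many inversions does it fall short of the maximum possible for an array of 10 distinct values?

Maximum inversions for 10 distinct elements is C(10, 2) = 10·9/2 = 45.
Current inversions — for each element, count later smaller elements:
23: 9
22: 8
6: 2
11: 3
14: 4
12: 3
4: 0
10: 1
20: 1
5: 0
Current total: 9 + 8 + 2 + 3 + 4 + 3 + 0 + 1 + 1 + 0 = 31
Shortfall: 45 − 31 = 14

14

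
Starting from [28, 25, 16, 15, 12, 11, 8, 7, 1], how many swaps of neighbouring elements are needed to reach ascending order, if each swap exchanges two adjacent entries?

36 swaps

The minimum number of adjacent swaps to sort an array equals its inversion count, since every such swap removes exactly one inversion.
Count inversions — for each element, later elements that are smaller:
28: 25, 16, 15, 12, 11, 8, 7, 1 → 8
25: 16, 15, 12, 11, 8, 7, 1 → 7
16: 15, 12, 11, 8, 7, 1 → 6
15: 12, 11, 8, 7, 1 → 5
12: 11, 8, 7, 1 → 4
11: 8, 7, 1 → 3
8: 7, 1 → 2
7: 1 → 1
1: none → 0
Total inversions: 8 + 7 + 6 + 5 + 4 + 3 + 2 + 1 + 0 = 36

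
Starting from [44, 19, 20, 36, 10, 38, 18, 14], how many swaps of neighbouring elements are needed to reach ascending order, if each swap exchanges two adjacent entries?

19

The minimum number of adjacent swaps to sort an array equals its inversion count, since every such swap removes exactly one inversion.
Count inversions — for each element, later elements that are smaller:
44: 19, 20, 36, 10, 38, 18, 14 → 7
19: 10, 18, 14 → 3
20: 10, 18, 14 → 3
36: 10, 18, 14 → 3
10: none → 0
38: 18, 14 → 2
18: 14 → 1
14: none → 0
Total inversions: 7 + 3 + 3 + 3 + 0 + 2 + 1 + 0 = 19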